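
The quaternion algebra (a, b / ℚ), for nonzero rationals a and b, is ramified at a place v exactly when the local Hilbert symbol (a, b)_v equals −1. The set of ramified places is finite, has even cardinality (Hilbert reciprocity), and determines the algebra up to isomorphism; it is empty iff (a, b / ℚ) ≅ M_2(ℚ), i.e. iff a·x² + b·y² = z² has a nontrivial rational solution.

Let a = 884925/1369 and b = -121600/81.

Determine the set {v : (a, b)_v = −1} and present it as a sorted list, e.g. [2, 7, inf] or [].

Mod squares: a ≡ 437, b ≡ -19. Check v ∈ {∞, 2, 3, 5, 19, 23, 37}.
v=37: a=37^-2·(≡33), b=37^0·(≡8) mod 37; (33|37)=+1, (8|37)=-1; (−1)^{-2·0·18}·(+1)^0·(-1)^-2 = +1.
v=19: a=19^1·(≡6), b=19^1·(≡12) mod 19; (6|19)=+1, (12|19)=-1; (−1)^{1·1·9}·(+1)^1·(-1)^1 = +1.
v=23: a=23^1·(≡15), b=23^0·(≡2) mod 23; (15|23)=-1, (2|23)=+1; (−1)^{1·0·11}·(-1)^0·(+1)^1 = +1.
v=∞: 437 > 0 and -19 < 0  ⇒  (a,b)_∞ = +1.
v=2: v_2(a)=0, v_2(b)=8; units ≡ 5, 5 (mod 8); ε·ε+αω+βω = 0·0+0·1+8·1 ≡ 0  ⇒  (a,b)_2 = +1.
v=3: a=3^4·(≡2), b=3^-4·(≡2) mod 3; (2|3)=-1, (2|3)=-1; (−1)^{4·-4·1}·(-1)^-4·(-1)^4 = +1.
v=5: a=5^2·(≡3), b=5^2·(≡1) mod 5; (3|5)=-1, (1|5)=+1; (−1)^{2·2·2}·(-1)^2·(+1)^2 = +1.
Every local symbol is +1, so the conic 437·x² + -19·y² = z² has ℚ_v-points for all v and hence a ℚ-point; (a, b / ℚ) ≅ M_2(ℚ).

[]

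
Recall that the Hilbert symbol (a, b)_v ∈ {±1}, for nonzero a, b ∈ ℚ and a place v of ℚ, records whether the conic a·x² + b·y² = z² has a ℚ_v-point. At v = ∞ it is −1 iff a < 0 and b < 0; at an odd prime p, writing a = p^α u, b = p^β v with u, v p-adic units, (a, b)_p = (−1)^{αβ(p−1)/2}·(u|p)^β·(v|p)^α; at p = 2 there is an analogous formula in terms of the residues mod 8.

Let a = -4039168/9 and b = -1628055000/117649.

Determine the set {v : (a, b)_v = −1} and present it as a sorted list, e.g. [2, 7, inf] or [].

[2, inf]

Mod squares: a ≡ -322, b ≡ -598. Check v ∈ {∞, 2, 3, 5, 7, 11, 13, 23}.
v=2: v_2(a)=9, v_2(b)=3; units ≡ 7, 5 (mod 8); ε·ε+αω+βω = 1·0+9·1+3·0 ≡ 1  ⇒  (a,b)_2 = -1.
v=∞: -322 < 0 and -598 < 0  ⇒  (a,b)_∞ = -1.
v=7: a=7^3·(≡6), b=7^-6·(≡2) mod 7; (6|7)=-1, (2|7)=+1; (−1)^{3·-6·3}·(-1)^-6·(+1)^3 = +1.
v=3: a=3^-2·(≡2), b=3^2·(≡2) mod 3; (2|3)=-1, (2|3)=-1; (−1)^{-2·2·1}·(-1)^2·(-1)^-2 = +1.
v=5: a=5^0·(≡3), b=5^4·(≡3) mod 5; (3|5)=-1, (3|5)=-1; (−1)^{0·4·2}·(-1)^4·(-1)^0 = +1.
v=23: a=23^1·(≡9), b=23^1·(≡19) mod 23; (9|23)=+1, (19|23)=-1; (−1)^{1·1·11}·(+1)^1·(-1)^1 = +1.
v=11: a=11^0·(≡6), b=11^2·(≡6) mod 11; (6|11)=-1, (6|11)=-1; (−1)^{0·2·5}·(-1)^2·(-1)^0 = +1.
v=13: a=13^0·(≡4), b=13^1·(≡7) mod 13; (4|13)=+1, (7|13)=-1; (−1)^{0·1·6}·(+1)^1·(-1)^0 = +1.
|Ram(-322, -598)| = 2, even; anisotropic at {2, ∞}.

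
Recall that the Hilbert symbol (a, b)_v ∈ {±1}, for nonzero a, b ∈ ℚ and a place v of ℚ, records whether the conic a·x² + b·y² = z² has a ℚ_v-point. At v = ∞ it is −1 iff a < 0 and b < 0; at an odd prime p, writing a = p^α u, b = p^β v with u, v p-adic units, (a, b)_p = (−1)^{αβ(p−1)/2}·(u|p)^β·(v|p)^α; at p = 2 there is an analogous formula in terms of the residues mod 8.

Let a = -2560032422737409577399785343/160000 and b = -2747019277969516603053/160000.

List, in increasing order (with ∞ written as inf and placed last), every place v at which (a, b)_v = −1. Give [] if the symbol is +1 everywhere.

[7, 19, 31, inf]

Mod squares: a ≡ -346983, b ≡ -796917. Check v ∈ {∞, 2, 3, 5, 7, 11, 13, 19, 31, 41}.
v=13: a=13^3·(≡6), b=13^2·(≡9) mod 13; (6|13)=-1, (9|13)=+1; (−1)^{3·2·6}·(-1)^2·(+1)^3 = +1.
v=41: a=41^1·(≡15), b=41^1·(≡15) mod 41; (15|41)=-1, (15|41)=-1; (−1)^{1·1·20}·(-1)^1·(-1)^1 = +1.
v=5: a=5^-4·(≡2), b=5^-4·(≡2) mod 5; (2|5)=-1, (2|5)=-1; (−1)^{-4·-4·2}·(-1)^-4·(-1)^-4 = +1.
v=31: a=31^1·(≡3), b=31^1·(≡21) mod 31; (3|31)=-1, (21|31)=-1; (−1)^{1·1·15}·(-1)^1·(-1)^1 = -1.
v=7: a=7^11·(≡6), b=7^8·(≡6) mod 7; (6|7)=-1, (6|7)=-1; (−1)^{11·8·3}·(-1)^8·(-1)^11 = -1.
v=11: a=11^4·(≡4), b=11^3·(≡7) mod 11; (4|11)=+1, (7|11)=-1; (−1)^{4·3·5}·(+1)^3·(-1)^4 = +1.
v=2: v_2(a)=-8, v_2(b)=-8; units ≡ 1, 3 (mod 8); ε·ε+αω+βω = 0·1+-8·1+-8·0 ≡ 0  ⇒  (a,b)_2 = +1.
v=19: a=19^4·(≡12), b=19^3·(≡5) mod 19; (12|19)=-1, (5|19)=+1; (−1)^{4·3·9}·(-1)^3·(+1)^4 = -1.
v=∞: -346983 < 0 and -796917 < 0  ⇒  (a,b)_∞ = -1.
v=3: a=3^5·(≡1), b=3^5·(≡2) mod 3; (1|3)=+1, (2|3)=-1; (−1)^{5·5·1}·(+1)^5·(-1)^5 = +1.
(-346983, -796917 / ℚ) ramifies at {7, 19, 31, ∞}: a division algebra.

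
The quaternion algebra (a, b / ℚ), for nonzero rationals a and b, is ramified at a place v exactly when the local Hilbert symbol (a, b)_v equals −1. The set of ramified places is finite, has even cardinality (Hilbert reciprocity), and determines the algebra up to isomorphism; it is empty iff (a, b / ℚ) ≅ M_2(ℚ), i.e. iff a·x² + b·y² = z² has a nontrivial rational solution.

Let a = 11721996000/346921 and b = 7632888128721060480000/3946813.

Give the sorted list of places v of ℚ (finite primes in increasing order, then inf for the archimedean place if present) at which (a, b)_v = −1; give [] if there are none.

(a, b) ≡ (2990, 429) mod (ℚ^×)²; places V = {2, 3, 5, 11, 13, 19, 23, 29, 31, ∞}.
(a,b)_13: α=1, u≡9; β=-1, v≡2 (mod 13); (9|13)=+1, (2|13)=-1; sign (−1)^0·+1^-1·-1^1 = -1.
(a,b)_19: α=-2, u≡5; β=-2, v≡4 (mod 19); (5|19)=+1, (4|19)=+1; sign (−1)^0·+1^-2·+1^-2 = +1.
(a,b)_2: α=5, β=10; u≡7, v≡5 (mod 8); ε(u)ε(v)=1·0, αω(v)=5·1, βω(u)=10·0; sum ≡ 1  ⇒  -1.
(a,b)_∞: sgn(2990)=+, sgn(429)=+, so +1.
(a,b)_29: α=0, u≡26; β=-2, v≡25 (mod 29); (26|29)=-1, (25|29)=+1; sign (−1)^0·-1^-2·+1^0 = +1.
(a,b)_23: α=1, u≡5; β=4, v≡11 (mod 23); (5|23)=-1, (11|23)=-1; sign (−1)^0·-1^4·-1^1 = -1.
(a,b)_3: α=4, u≡2; β=7, v≡2 (mod 3); (2|3)=-1, (2|3)=-1; sign (−1)^0·-1^7·-1^4 = -1.
(a,b)_5: α=3, u≡3; β=4, v≡1 (mod 5); (3|5)=-1, (1|5)=+1; sign (−1)^0·-1^4·+1^3 = +1.
(a,b)_11: α=2, u≡4; β=7, v≡2 (mod 11); (4|11)=+1, (2|11)=-1; sign (−1)^0·+1^7·-1^2 = +1.
(a,b)_31: α=-2, u≡5; β=0, v≡12 (mod 31); (5|31)=+1, (12|31)=-1; sign (−1)^0·+1^0·-1^-2 = +1.
Ram(2990, 429) = {2, 3, 13, 23}; no ℚ_2-point on the conic.

[2, 3, 13, 23]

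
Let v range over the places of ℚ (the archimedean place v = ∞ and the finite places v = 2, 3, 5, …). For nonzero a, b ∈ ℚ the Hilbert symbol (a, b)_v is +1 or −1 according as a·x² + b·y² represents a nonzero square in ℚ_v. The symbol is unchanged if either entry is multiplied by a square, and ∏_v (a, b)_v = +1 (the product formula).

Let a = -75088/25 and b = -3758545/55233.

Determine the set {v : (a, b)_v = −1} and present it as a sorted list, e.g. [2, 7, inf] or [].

[2, 5, 13, inf]

(a, b) ≡ (-13, -2465) mod (ℚ^×)²; places V = {2, 3, 5, 7, 13, 17, 19, 23, 29, ∞}.
(a,b)_2: α=4, β=0; u≡3, v≡7 (mod 8); ε(u)ε(v)=1·1, αω(v)=4·0, βω(u)=0·1; sum ≡ 1  ⇒  -1.
(a,b)_∞: sgn(-13)=−, sgn(-2465)=−, so -1.
(a,b)_5: α=-2, u≡2; β=1, v≡2 (mod 5); (2|5)=-1, (2|5)=-1; sign (−1)^0·-1^1·-1^-2 = -1.
(a,b)_29: α=0, u≡9; β=1, v≡10 (mod 29); (9|29)=+1, (10|29)=-1; sign (−1)^0·+1^1·-1^0 = +1.
(a,b)_19: α=2, u≡16; β=-2, v≡16 (mod 19); (16|19)=+1, (16|19)=+1; sign (−1)^0·+1^-2·+1^2 = +1.
(a,b)_23: α=0, u≡15; β=2, v≡14 (mod 23); (15|23)=-1, (14|23)=-1; sign (−1)^0·-1^2·-1^0 = +1.
(a,b)_3: α=0, u≡2; β=-2, v≡1 (mod 3); (2|3)=-1, (1|3)=+1; sign (−1)^0·-1^-2·+1^0 = +1.
(a,b)_13: α=1, u≡4; β=0, v≡6 (mod 13); (4|13)=+1, (6|13)=-1; sign (−1)^0·+1^0·-1^1 = -1.
(a,b)_17: α=0, u≡15; β=-1, v≡1 (mod 17); (15|17)=+1, (1|17)=+1; sign (−1)^0·+1^-1·+1^0 = +1.
(a,b)_7: α=0, u≡2; β=2, v≡5 (mod 7); (2|7)=+1, (5|7)=-1; sign (−1)^0·+1^2·-1^0 = +1.
|Ram(-13, -2465)| = 4, even; anisotropic at {2, 5, 13, ∞}.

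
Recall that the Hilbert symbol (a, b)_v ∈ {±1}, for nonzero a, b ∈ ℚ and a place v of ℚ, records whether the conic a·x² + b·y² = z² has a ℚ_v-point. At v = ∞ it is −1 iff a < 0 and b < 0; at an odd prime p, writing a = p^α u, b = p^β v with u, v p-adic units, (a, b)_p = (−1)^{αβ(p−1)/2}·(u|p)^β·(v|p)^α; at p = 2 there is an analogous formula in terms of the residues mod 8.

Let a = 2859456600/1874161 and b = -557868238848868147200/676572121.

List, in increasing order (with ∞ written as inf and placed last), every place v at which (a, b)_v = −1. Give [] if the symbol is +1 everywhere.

(a, b) ≡ (6006, -78) mod (ℚ^×)²; places V = {2, 3, 5, 7, 11, 13, 19, 23, 37, ∞}.
(a,b)_11: α=1, u≡10; β=6, v≡8 (mod 11); (10|11)=-1, (8|11)=-1; sign (−1)^0·-1^6·-1^1 = -1.
(a,b)_23: α=2, u≡13; β=2, v≡7 (mod 23); (13|23)=+1, (7|23)=-1; sign (−1)^0·+1^2·-1^2 = +1.
(a,b)_7: α=1, u≡4; β=2, v≡3 (mod 7); (4|7)=+1, (3|7)=-1; sign (−1)^0·+1^2·-1^1 = -1.
(a,b)_19: α=0, u≡15; β=-2, v≡5 (mod 19); (15|19)=-1, (5|19)=+1; sign (−1)^0·-1^-2·+1^0 = +1.
(a,b)_2: α=3, β=13; u≡3, v≡1 (mod 8); ε(u)ε(v)=1·0, αω(v)=3·0, βω(u)=13·1; sum ≡ 1  ⇒  -1.
(a,b)_3: α=3, u≡1; β=3, v≡1 (mod 3); (1|3)=+1, (1|3)=+1; sign (−1)^1·+1^3·+1^3 = -1.
(a,b)_5: α=2, u≡4; β=2, v≡2 (mod 5); (4|5)=+1, (2|5)=-1; sign (−1)^0·+1^2·-1^2 = +1.
(a,b)_13: α=1, u≡11; β=3, v≡7 (mod 13); (11|13)=-1, (7|13)=-1; sign (−1)^0·-1^3·-1^1 = +1.
(a,b)_37: α=-4, u≡30; β=-4, v≡7 (mod 37); (30|37)=+1, (7|37)=+1; sign (−1)^0·+1^-4·+1^-4 = +1.
(a,b)_∞: sgn(6006)=+, sgn(-78)=−, so +1.
Ram(6006, -78) = {2, 3, 7, 11}; no ℚ_2-point on the conic.

[2, 3, 7, 11]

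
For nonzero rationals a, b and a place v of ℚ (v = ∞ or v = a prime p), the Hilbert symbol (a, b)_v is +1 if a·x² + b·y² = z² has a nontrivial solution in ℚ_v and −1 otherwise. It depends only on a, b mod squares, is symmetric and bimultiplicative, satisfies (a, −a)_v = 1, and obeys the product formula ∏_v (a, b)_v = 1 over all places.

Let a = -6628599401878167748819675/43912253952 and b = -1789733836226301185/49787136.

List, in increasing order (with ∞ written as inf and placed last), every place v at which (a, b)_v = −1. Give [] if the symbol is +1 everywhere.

(a, b) ≡ (-32054, -185) mod (ℚ^×)²; places V = {2, 3, 5, 7, 11, 17, 19, 31, 37, 47, ∞}.
(a,b)_31: α=3, u≡16; β=2, v≡5 (mod 31); (16|31)=+1, (5|31)=+1; sign (−1)^0·+1^2·+1^3 = +1.
(a,b)_5: α=2, u≡4; β=1, v≡3 (mod 5); (4|5)=+1, (3|5)=-1; sign (−1)^0·+1^1·-1^2 = +1.
(a,b)_7: α=-6, u≡5; β=-4, v≡2 (mod 7); (5|7)=-1, (2|7)=+1; sign (−1)^0·-1^-4·+1^-6 = +1.
(a,b)_47: α=3, u≡33; β=2, v≡6 (mod 47); (33|47)=-1, (6|47)=+1; sign (−1)^0·-1^2·+1^3 = +1.
(a,b)_37: α=2, u≡28; β=1, v≡31 (mod 37); (28|37)=+1, (31|37)=-1; sign (−1)^0·+1^1·-1^2 = +1.
(a,b)_11: α=3, u≡3; β=2, v≡2 (mod 11); (3|11)=+1, (2|11)=-1; sign (−1)^0·+1^2·-1^3 = -1.
(a,b)_19: α=6, u≡13; β=4, v≡16 (mod 19); (13|19)=-1, (16|19)=+1; sign (−1)^0·-1^4·+1^6 = +1.
(a,b)_3: α=-6, u≡1; β=-4, v≡1 (mod 3); (1|3)=+1, (1|3)=+1; sign (−1)^0·+1^-4·+1^-6 = +1.
(a,b)_∞: sgn(-32054)=−, sgn(-185)=−, so -1.
(a,b)_17: α=0, u≡2; β=2, v≡2 (mod 17); (2|17)=+1, (2|17)=+1; sign (−1)^0·+1^2·+1^0 = +1.
(a,b)_2: α=-9, β=-8; u≡5, v≡7 (mod 8); ε(u)ε(v)=0·1, αω(v)=-9·0, βω(u)=-8·1; sum ≡ 0  ⇒  +1.
(-32054, -185 / ℚ) ramifies at {11, ∞}: a division algebra.

[11, inf]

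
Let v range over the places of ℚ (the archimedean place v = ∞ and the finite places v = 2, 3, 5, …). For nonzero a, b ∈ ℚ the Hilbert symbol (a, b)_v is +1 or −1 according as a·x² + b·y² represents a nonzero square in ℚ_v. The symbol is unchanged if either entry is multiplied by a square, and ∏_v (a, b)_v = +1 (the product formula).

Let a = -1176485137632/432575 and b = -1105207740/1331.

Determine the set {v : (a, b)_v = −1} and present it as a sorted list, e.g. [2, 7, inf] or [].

(a, b) ≡ (-34034, -85085) mod (ℚ^×)²; places V = {2, 3, 5, 7, 11, 13, 17, 31, ∞}.
(a,b)_∞: sgn(-34034)=−, sgn(-85085)=−, so -1.
(a,b)_31: α=2, u≡2; β=0, v≡9 (mod 31); (2|31)=+1, (9|31)=+1; sign (−1)^0·+1^0·+1^2 = +1.
(a,b)_17: α=1, u≡15; β=1, v≡6 (mod 17); (15|17)=+1, (6|17)=-1; sign (−1)^0·+1^1·-1^1 = -1.
(a,b)_5: α=-2, u≡1; β=1, v≡2 (mod 5); (1|5)=+1, (2|5)=-1; sign (−1)^0·+1^1·-1^-2 = +1.
(a,b)_13: α=-1, u≡5; β=1, v≡11 (mod 13); (5|13)=-1, (11|13)=-1; sign (−1)^0·-1^1·-1^-1 = +1.
(a,b)_7: α=3, u≡5; β=3, v≡4 (mod 7); (5|7)=-1, (4|7)=+1; sign (−1)^1·-1^3·+1^3 = +1.
(a,b)_3: α=8, u≡1; β=6, v≡1 (mod 3); (1|3)=+1, (1|3)=+1; sign (−1)^0·+1^6·+1^8 = +1.
(a,b)_2: α=5, β=2; u≡7, v≡3 (mod 8); ε(u)ε(v)=1·1, αω(v)=5·1, βω(u)=2·0; sum ≡ 0  ⇒  +1.
(a,b)_11: α=-3, u≡7; β=-3, v≡1 (mod 11); (7|11)=-1, (1|11)=+1; sign (−1)^1·-1^-3·+1^-3 = +1.
Ram(-34034, -85085) = {17, ∞}; no ℚ_17-point on the conic.

[17, inf]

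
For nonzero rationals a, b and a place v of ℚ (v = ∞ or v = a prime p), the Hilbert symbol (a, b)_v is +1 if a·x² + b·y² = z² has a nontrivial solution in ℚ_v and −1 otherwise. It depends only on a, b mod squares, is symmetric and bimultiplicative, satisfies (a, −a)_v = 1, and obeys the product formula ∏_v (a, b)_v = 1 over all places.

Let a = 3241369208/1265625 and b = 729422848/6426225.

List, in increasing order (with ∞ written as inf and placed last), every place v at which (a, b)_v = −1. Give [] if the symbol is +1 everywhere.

[2, 11]

(a, b) ≡ (638, 7) mod (ℚ^×)²; places V = {2, 3, 5, 7, 11, 13, 23, 29, ∞}.
(a,b)_11: α=1, u≡4; β=2, v≡8 (mod 11); (4|11)=+1, (8|11)=-1; sign (−1)^0·+1^2·-1^1 = -1.
(a,b)_3: α=-4, u≡2; β=-2, v≡1 (mod 3); (2|3)=-1, (1|3)=+1; sign (−1)^0·-1^-2·+1^-4 = +1.
(a,b)_5: α=-6, u≡3; β=-2, v≡2 (mod 5); (3|5)=-1, (2|5)=-1; sign (−1)^0·-1^-2·-1^-6 = +1.
(a,b)_13: α=0, u≡9; β=-4, v≡6 (mod 13); (9|13)=+1, (6|13)=-1; sign (−1)^0·+1^-4·-1^0 = +1.
(a,b)_∞: sgn(638)=+, sgn(7)=+, so +1.
(a,b)_2: α=3, β=10; u≡7, v≡7 (mod 8); ε(u)ε(v)=1·1, αω(v)=3·0, βω(u)=10·0; sum ≡ 1  ⇒  -1.
(a,b)_7: α=4, u≡4; β=1, v≡4 (mod 7); (4|7)=+1, (4|7)=+1; sign (−1)^0·+1^1·+1^4 = +1.
(a,b)_23: α=2, u≡15; β=0, v≡10 (mod 23); (15|23)=-1, (10|23)=-1; sign (−1)^0·-1^0·-1^2 = +1.
(a,b)_29: α=1, u≡23; β=2, v≡4 (mod 29); (23|29)=+1, (4|29)=+1; sign (−1)^0·+1^2·+1^1 = +1.
Ram(638, 7) = {2, 11}; no ℚ_2-point on the conic.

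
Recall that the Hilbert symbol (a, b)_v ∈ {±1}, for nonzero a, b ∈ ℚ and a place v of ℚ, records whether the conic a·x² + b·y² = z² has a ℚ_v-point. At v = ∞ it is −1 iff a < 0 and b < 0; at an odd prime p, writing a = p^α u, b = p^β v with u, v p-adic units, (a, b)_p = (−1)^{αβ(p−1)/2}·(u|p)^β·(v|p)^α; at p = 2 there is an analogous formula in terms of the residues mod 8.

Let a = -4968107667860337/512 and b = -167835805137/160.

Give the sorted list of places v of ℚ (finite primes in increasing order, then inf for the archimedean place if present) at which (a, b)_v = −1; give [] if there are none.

(a, b) ≡ (-25714, -4730) mod (ℚ^×)²; places V = {2, 3, 5, 7, 11, 13, 23, 43, ∞}.
(a,b)_43: α=1, u≡23; β=1, v≡19 (mod 43); (23|43)=+1, (19|43)=-1; sign (−1)^1·+1^1·-1^1 = +1.
(a,b)_7: α=2, u≡2; β=2, v≡1 (mod 7); (2|7)=+1, (1|7)=+1; sign (−1)^0·+1^2·+1^2 = +1.
(a,b)_2: α=-9, β=-5; u≡7, v≡3 (mod 8); ε(u)ε(v)=1·1, αω(v)=-9·1, βω(u)=-5·0; sum ≡ 0  ⇒  +1.
(a,b)_5: α=0, u≡4; β=-1, v≡4 (mod 5); (4|5)=+1, (4|5)=+1; sign (−1)^0·+1^-1·+1^0 = +1.
(a,b)_∞: sgn(-25714)=−, sgn(-4730)=−, so -1.
(a,b)_23: α=3, u≡3; β=2, v≡18 (mod 23); (3|23)=+1, (18|23)=+1; sign (−1)^0·+1^2·+1^3 = +1.
(a,b)_11: α=2, u≡9; β=1, v≡6 (mod 11); (9|11)=+1, (6|11)=-1; sign (−1)^0·+1^1·-1^2 = +1.
(a,b)_13: α=3, u≡6; β=2, v≡7 (mod 13); (6|13)=-1, (7|13)=-1; sign (−1)^0·-1^2·-1^3 = -1.
(a,b)_3: α=6, u≡2; β=4, v≡1 (mod 3); (2|3)=-1, (1|3)=+1; sign (−1)^0·-1^4·+1^6 = +1.
Ram(-25714, -4730) = {13, ∞}; no ℚ_13-point on the conic.

[13, inf]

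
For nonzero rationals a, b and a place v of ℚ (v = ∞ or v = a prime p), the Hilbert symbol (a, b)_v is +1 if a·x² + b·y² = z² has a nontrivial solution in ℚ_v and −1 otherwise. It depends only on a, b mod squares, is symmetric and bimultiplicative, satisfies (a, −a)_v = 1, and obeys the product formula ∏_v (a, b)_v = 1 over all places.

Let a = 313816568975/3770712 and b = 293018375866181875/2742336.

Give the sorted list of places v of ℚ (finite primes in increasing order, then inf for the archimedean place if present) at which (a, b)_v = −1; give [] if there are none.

[2, 11, 13, 19]

Mod squares: a ≡ 92378, b ≡ 19. Check v ∈ {∞, 2, 3, 5, 7, 11, 13, 17, 19, 23}.
v=17: a=17^1·(≡10), b=17^2·(≡15) mod 17; (10|17)=-1, (15|17)=+1; (−1)^{1·2·8}·(-1)^2·(+1)^1 = +1.
v=3: a=3^-4·(≡2), b=3^-4·(≡1) mod 3; (2|3)=-1, (1|3)=+1; (−1)^{-4·-4·1}·(-1)^-4·(+1)^-4 = +1.
v=5: a=5^2·(≡2), b=5^4·(≡1) mod 5; (2|5)=-1, (1|5)=+1; (−1)^{2·4·2}·(-1)^4·(+1)^2 = +1.
v=19: a=19^3·(≡5), b=19^3·(≡17) mod 19; (5|19)=+1, (17|19)=+1; (−1)^{3·3·9}·(+1)^3·(+1)^3 = -1.
v=7: a=7^2·(≡5), b=7^2·(≡5) mod 7; (5|7)=-1, (5|7)=-1; (−1)^{2·2·3}·(-1)^2·(-1)^2 = +1.
v=13: a=13^3·(≡7), b=13^6·(≡7) mod 13; (7|13)=-1, (7|13)=-1; (−1)^{3·6·6}·(-1)^6·(-1)^3 = -1.
v=∞: 92378 > 0 and 19 > 0  ⇒  (a,b)_∞ = +1.
v=2: v_2(a)=-3, v_2(b)=-6; units ≡ 5, 3 (mod 8); ε·ε+αω+βω = 0·1+-3·1+-6·1 ≡ 1  ⇒  (a,b)_2 = -1.
v=11: a=11^-1·(≡3), b=11^0·(≡10) mod 11; (3|11)=+1, (10|11)=-1; (−1)^{-1·0·5}·(+1)^0·(-1)^-1 = -1.
v=23: a=23^-2·(≡22), b=23^-2·(≡14) mod 23; (22|23)=-1, (14|23)=-1; (−1)^{-2·-2·11}·(-1)^-2·(-1)^-2 = +1.
Ram(92378, 19) = {2, 11, 13, 19}; no ℚ_2-point on the conic.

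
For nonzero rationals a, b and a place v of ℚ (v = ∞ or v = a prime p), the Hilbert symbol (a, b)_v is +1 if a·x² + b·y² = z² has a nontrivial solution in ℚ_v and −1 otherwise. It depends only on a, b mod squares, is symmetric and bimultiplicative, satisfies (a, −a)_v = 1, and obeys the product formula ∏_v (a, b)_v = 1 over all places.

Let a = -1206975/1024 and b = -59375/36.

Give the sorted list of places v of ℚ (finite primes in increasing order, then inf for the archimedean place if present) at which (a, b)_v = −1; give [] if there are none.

(a, b) ≡ (-399, -95) mod (ℚ^×)²; places V = {2, 3, 5, 7, 11, 19, ∞}.
(a,b)_19: α=1, u≡4; β=1, v≡14 (mod 19); (4|19)=+1, (14|19)=-1; sign (−1)^1·+1^1·-1^1 = +1.
(a,b)_2: α=-10, β=-2; u≡1, v≡1 (mod 8); ε(u)ε(v)=0·0, αω(v)=-10·0, βω(u)=-2·0; sum ≡ 0  ⇒  +1.
(a,b)_11: α=2, u≡2; β=0, v≡1 (mod 11); (2|11)=-1, (1|11)=+1; sign (−1)^0·-1^0·+1^2 = +1.
(a,b)_7: α=1, u≡3; β=0, v≡6 (mod 7); (3|7)=-1, (6|7)=-1; sign (−1)^0·-1^0·-1^1 = -1.
(a,b)_∞: sgn(-399)=−, sgn(-95)=−, so -1.
(a,b)_3: α=1, u≡2; β=-2, v≡1 (mod 3); (2|3)=-1, (1|3)=+1; sign (−1)^0·-1^-2·+1^1 = +1.
(a,b)_5: α=2, u≡4; β=5, v≡1 (mod 5); (4|5)=+1, (1|5)=+1; sign (−1)^0·+1^5·+1^2 = +1.
Ram(-399, -95) = {7, ∞}; no ℚ_7-point on the conic.

[7, inf]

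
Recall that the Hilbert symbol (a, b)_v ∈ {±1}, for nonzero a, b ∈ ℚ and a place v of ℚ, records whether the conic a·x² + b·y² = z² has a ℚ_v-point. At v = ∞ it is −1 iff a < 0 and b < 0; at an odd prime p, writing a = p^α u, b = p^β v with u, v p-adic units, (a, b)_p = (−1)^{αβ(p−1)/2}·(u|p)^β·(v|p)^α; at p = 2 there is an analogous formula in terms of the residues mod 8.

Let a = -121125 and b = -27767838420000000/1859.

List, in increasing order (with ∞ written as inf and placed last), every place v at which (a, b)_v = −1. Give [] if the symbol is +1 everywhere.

Mod squares: a ≡ -4845, b ≡ -53295. Check v ∈ {∞, 2, 3, 5, 7, 11, 13, 17, 19}.
v=11: a=11^0·(≡7), b=11^-1·(≡2) mod 11; (7|11)=-1, (2|11)=-1; (−1)^{0·-1·5}·(-1)^-1·(-1)^0 = -1.
v=7: a=7^0·(≡3), b=7^2·(≡5) mod 7; (3|7)=-1, (5|7)=-1; (−1)^{0·2·3}·(-1)^2·(-1)^0 = +1.
v=17: a=17^1·(≡15), b=17^1·(≡3) mod 17; (15|17)=+1, (3|17)=-1; (−1)^{1·1·8}·(+1)^1·(-1)^1 = -1.
v=13: a=13^0·(≡9), b=13^-2·(≡5) mod 13; (9|13)=+1, (5|13)=-1; (−1)^{0·-2·6}·(+1)^-2·(-1)^0 = +1.
v=19: a=19^1·(≡9), b=19^3·(≡6) mod 19; (9|19)=+1, (6|19)=+1; (−1)^{1·3·9}·(+1)^3·(+1)^1 = -1.
v=3: a=3^1·(≡2), b=3^5·(≡1) mod 3; (2|3)=-1, (1|3)=+1; (−1)^{1·5·1}·(-1)^5·(+1)^1 = +1.
v=5: a=5^3·(≡1), b=5^7·(≡1) mod 5; (1|5)=+1, (1|5)=+1; (−1)^{3·7·2}·(+1)^7·(+1)^3 = +1.
v=2: v_2(a)=0, v_2(b)=8; units ≡ 3, 1 (mod 8); ε·ε+αω+βω = 1·0+0·0+8·1 ≡ 0  ⇒  (a,b)_2 = +1.
v=∞: -4845 < 0 and -53295 < 0  ⇒  (a,b)_∞ = -1.
Ram(-4845, -53295) = {11, 17, 19, ∞}; no ℚ_11-point on the conic.

[11, 17, 19, inf]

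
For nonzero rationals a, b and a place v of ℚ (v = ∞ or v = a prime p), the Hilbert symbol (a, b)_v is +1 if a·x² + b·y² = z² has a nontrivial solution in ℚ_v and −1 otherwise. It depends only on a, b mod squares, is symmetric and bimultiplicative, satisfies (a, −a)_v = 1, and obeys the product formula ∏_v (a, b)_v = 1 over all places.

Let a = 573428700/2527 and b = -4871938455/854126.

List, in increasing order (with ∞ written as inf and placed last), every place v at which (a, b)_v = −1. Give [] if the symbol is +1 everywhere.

[13, 17]

(a, b) ≡ (4641, -3570) mod (ℚ^×)²; places V = {2, 3, 5, 7, 13, 17, 19, 31, 47, ∞}.
(a,b)_31: α=2, u≡24; β=2, v≡26 (mod 31); (24|31)=-1, (26|31)=-1; sign (−1)^0·-1^2·-1^2 = +1.
(a,b)_47: α=0, u≡40; β=2, v≡4 (mod 47); (40|47)=-1, (4|47)=+1; sign (−1)^0·-1^2·+1^0 = +1.
(a,b)_13: α=1, u≡11; β=-2, v≡11 (mod 13); (11|13)=-1, (11|13)=-1; sign (−1)^0·-1^-2·-1^1 = -1.
(a,b)_5: α=2, u≡4; β=1, v≡4 (mod 5); (4|5)=+1, (4|5)=+1; sign (−1)^0·+1^1·+1^2 = +1.
(a,b)_∞: sgn(4641)=+, sgn(-3570)=−, so +1.
(a,b)_2: α=2, β=-1; u≡1, v≡7 (mod 8); ε(u)ε(v)=0·1, αω(v)=2·0, βω(u)=-1·0; sum ≡ 0  ⇒  +1.
(a,b)_7: α=-1, u≡3; β=-1, v≡1 (mod 7); (3|7)=-1, (1|7)=+1; sign (−1)^1·-1^-1·+1^-1 = +1.
(a,b)_19: α=-2, u≡16; β=-2, v≡3 (mod 19); (16|19)=+1, (3|19)=-1; sign (−1)^0·+1^-2·-1^-2 = +1.
(a,b)_3: α=3, u≡2; β=3, v≡1 (mod 3); (2|3)=-1, (1|3)=+1; sign (−1)^1·-1^3·+1^3 = +1.
(a,b)_17: α=1, u≡16; β=1, v≡12 (mod 17); (16|17)=+1, (12|17)=-1; sign (−1)^0·+1^1·-1^1 = -1.
(4641, -3570 / ℚ) ramifies at {13, 17}: a division algebra.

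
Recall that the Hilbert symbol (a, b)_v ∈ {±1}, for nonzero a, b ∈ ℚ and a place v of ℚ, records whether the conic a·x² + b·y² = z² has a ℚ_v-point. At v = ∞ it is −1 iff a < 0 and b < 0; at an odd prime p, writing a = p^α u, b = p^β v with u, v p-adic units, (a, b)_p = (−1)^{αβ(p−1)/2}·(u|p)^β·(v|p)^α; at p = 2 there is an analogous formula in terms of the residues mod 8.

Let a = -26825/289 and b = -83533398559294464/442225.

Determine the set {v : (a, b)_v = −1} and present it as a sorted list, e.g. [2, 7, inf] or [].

(a, b) ≡ (-1073, -9361) mod (ℚ^×)²; places V = {2, 3, 5, 7, 11, 17, 19, 23, 29, 37, ∞}.
(a,b)_29: α=1, u≡26; β=4, v≡4 (mod 29); (26|29)=-1, (4|29)=+1; sign (−1)^0·-1^4·+1^1 = +1.
(a,b)_37: α=1, u≡19; β=3, v≡24 (mod 37); (19|37)=-1, (24|37)=-1; sign (−1)^0·-1^3·-1^1 = +1.
(a,b)_∞: sgn(-1073)=−, sgn(-9361)=−, so -1.
(a,b)_2: α=0, β=10; u≡7, v≡7 (mod 8); ε(u)ε(v)=1·1, αω(v)=0·0, βω(u)=10·0; sum ≡ 1  ⇒  -1.
(a,b)_19: α=0, u≡15; β=-2, v≡4 (mod 19); (15|19)=-1, (4|19)=+1; sign (−1)^0·-1^-2·+1^0 = +1.
(a,b)_23: α=0, u≡3; β=1, v≡20 (mod 23); (3|23)=+1, (20|23)=-1; sign (−1)^0·+1^1·-1^0 = +1.
(a,b)_5: α=2, u≡3; β=-2, v≡4 (mod 5); (3|5)=-1, (4|5)=+1; sign (−1)^0·-1^-2·+1^2 = +1.
(a,b)_3: α=0, u≡1; β=2, v≡2 (mod 3); (1|3)=+1, (2|3)=-1; sign (−1)^0·+1^2·-1^0 = +1.
(a,b)_11: α=0, u≡5; β=1, v≡7 (mod 11); (5|11)=+1, (7|11)=-1; sign (−1)^0·+1^1·-1^0 = +1.
(a,b)_17: α=-2, u≡1; β=0, v≡11 (mod 17); (1|17)=+1, (11|17)=-1; sign (−1)^0·+1^0·-1^-2 = +1.
(a,b)_7: α=0, u≡3; β=-2, v≡5 (mod 7); (3|7)=-1, (5|7)=-1; sign (−1)^0·-1^-2·-1^0 = +1.
Ram(-1073, -9361) = {2, ∞}; no ℚ_2-point on the conic.

[2, inf]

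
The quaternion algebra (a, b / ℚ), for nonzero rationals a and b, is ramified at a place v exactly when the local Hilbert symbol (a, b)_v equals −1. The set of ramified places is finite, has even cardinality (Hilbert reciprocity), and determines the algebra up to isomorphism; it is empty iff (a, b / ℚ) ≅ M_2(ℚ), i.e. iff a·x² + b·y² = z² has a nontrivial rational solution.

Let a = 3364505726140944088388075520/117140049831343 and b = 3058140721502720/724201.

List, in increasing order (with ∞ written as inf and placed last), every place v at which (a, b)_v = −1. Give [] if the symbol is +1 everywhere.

(a, b) ≡ (3710, 5056730) mod (ℚ^×)²; places V = {2, 3, 5, 7, 11, 19, 23, 29, 37, 47, 53, ∞}.
(a,b)_7: α=-1, u≡3; β=1, v≡2 (mod 7); (3|7)=-1, (2|7)=+1; sign (−1)^1·-1^1·+1^-1 = +1.
(a,b)_2: α=19, β=9; u≡7, v≡5 (mod 8); ε(u)ε(v)=1·0, αω(v)=19·1, βω(u)=9·0; sum ≡ 1  ⇒  -1.
(a,b)_53: α=3, u≡25; β=3, v≡17 (mod 53); (25|53)=+1, (17|53)=+1; sign (−1)^0·+1^3·+1^3 = +1.
(a,b)_47: α=2, u≡29; β=1, v≡32 (mod 47); (29|47)=-1, (32|47)=+1; sign (−1)^0·-1^1·+1^2 = -1.
(a,b)_19: α=-2, u≡1; β=0, v≡15 (mod 19); (1|19)=+1, (15|19)=-1; sign (−1)^0·+1^0·-1^-2 = +1.
(a,b)_11: α=-2, u≡9; β=0, v≡8 (mod 11); (9|11)=+1, (8|11)=-1; sign (−1)^0·+1^0·-1^-2 = +1.
(a,b)_29: α=6, u≡21; β=3, v≡16 (mod 29); (21|29)=-1, (16|29)=+1; sign (−1)^0·-1^3·+1^6 = -1.
(a,b)_3: α=8, u≡2; β=0, v≡2 (mod 3); (2|3)=-1, (2|3)=-1; sign (−1)^0·-1^0·-1^8 = +1.
(a,b)_37: α=-2, u≡28; β=-2, v≡20 (mod 37); (28|37)=+1, (20|37)=-1; sign (−1)^0·+1^-2·-1^-2 = +1.
(a,b)_∞: sgn(3710)=+, sgn(5056730)=+, so +1.
(a,b)_23: α=-4, u≡10; β=-2, v≡7 (mod 23); (10|23)=-1, (7|23)=-1; sign (−1)^0·-1^-2·-1^-4 = +1.
(a,b)_5: α=1, u≡3; β=1, v≡4 (mod 5); (3|5)=-1, (4|5)=+1; sign (−1)^0·-1^1·+1^1 = -1.
|Ram(3710, 5056730)| = 4, even; anisotropic at {2, 5, 29, 47}.

[2, 5, 29, 47]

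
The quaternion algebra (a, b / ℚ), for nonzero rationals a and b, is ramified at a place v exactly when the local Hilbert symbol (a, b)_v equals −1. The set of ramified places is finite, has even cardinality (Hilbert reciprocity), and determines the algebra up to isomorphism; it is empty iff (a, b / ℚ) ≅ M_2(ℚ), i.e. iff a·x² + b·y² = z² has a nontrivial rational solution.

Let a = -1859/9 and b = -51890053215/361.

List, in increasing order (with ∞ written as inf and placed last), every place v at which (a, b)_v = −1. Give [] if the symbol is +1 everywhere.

Mod squares: a ≡ -11, b ≡ -15015. Check v ∈ {∞, 2, 3, 5, 7, 11, 13, 19}.
v=∞: -11 < 0 and -15015 < 0  ⇒  (a,b)_∞ = -1.
v=13: a=13^2·(≡6), b=13^5·(≡6) mod 13; (6|13)=-1, (6|13)=-1; (−1)^{2·5·6}·(-1)^5·(-1)^2 = -1.
v=3: a=3^-2·(≡1), b=3^1·(≡2) mod 3; (1|3)=+1, (2|3)=-1; (−1)^{-2·1·1}·(+1)^1·(-1)^-2 = +1.
v=2: v_2(a)=0, v_2(b)=0; units ≡ 5, 1 (mod 8); ε·ε+αω+βω = 0·0+0·0+0·1 ≡ 0  ⇒  (a,b)_2 = +1.
v=19: a=19^0·(≡13), b=19^-2·(≡12) mod 19; (13|19)=-1, (12|19)=-1; (−1)^{0·-2·9}·(-1)^-2·(-1)^0 = +1.
v=7: a=7^0·(≡5), b=7^1·(≡2) mod 7; (5|7)=-1, (2|7)=+1; (−1)^{0·1·3}·(-1)^1·(+1)^0 = -1.
v=11: a=11^1·(≡2), b=11^3·(≡8) mod 11; (2|11)=-1, (8|11)=-1; (−1)^{1·3·5}·(-1)^3·(-1)^1 = -1.
v=5: a=5^0·(≡4), b=5^1·(≡2) mod 5; (4|5)=+1, (2|5)=-1; (−1)^{0·1·2}·(+1)^1·(-1)^0 = +1.
Ram(-11, -15015) = {7, 11, 13, ∞}; no ℚ_7-point on the conic.

[7, 11, 13, inf]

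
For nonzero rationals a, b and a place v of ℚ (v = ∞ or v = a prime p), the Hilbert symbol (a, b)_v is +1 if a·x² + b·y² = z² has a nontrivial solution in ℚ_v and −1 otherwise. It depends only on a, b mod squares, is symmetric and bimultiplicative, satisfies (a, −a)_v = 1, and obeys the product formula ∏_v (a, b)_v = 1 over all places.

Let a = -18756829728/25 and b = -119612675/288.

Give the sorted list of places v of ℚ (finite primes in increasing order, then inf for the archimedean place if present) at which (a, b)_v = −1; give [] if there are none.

[2, 7, 23, inf]

(a, b) ≡ (-154882, -195286) mod (ℚ^×)²; places V = {2, 3, 5, 7, 13, 23, 29, 37, ∞}.
(a,b)_29: α=2, u≡9; β=1, v≡25 (mod 29); (9|29)=+1, (25|29)=+1; sign (−1)^0·+1^1·+1^2 = +1.
(a,b)_37: α=1, u≡29; β=1, v≡6 (mod 37); (29|37)=-1, (6|37)=-1; sign (−1)^0·-1^1·-1^1 = +1.
(a,b)_2: α=5, β=-5; u≡7, v≡5 (mod 8); ε(u)ε(v)=1·0, αω(v)=5·1, βω(u)=-5·0; sum ≡ 1  ⇒  -1.
(a,b)_3: α=2, u≡2; β=-2, v≡2 (mod 3); (2|3)=-1, (2|3)=-1; sign (−1)^0·-1^-2·-1^2 = +1.
(a,b)_5: α=-2, u≡2; β=2, v≡1 (mod 5); (2|5)=-1, (1|5)=+1; sign (−1)^0·-1^2·+1^-2 = +1.
(a,b)_23: α=1, u≡11; β=0, v≡19 (mod 23); (11|23)=-1, (19|23)=-1; sign (−1)^0·-1^0·-1^1 = -1.
(a,b)_∞: sgn(-154882)=−, sgn(-195286)=−, so -1.
(a,b)_7: α=1, u≡1; β=3, v≡1 (mod 7); (1|7)=+1, (1|7)=+1; sign (−1)^1·+1^3·+1^1 = -1.
(a,b)_13: α=1, u≡2; β=1, v≡11 (mod 13); (2|13)=-1, (11|13)=-1; sign (−1)^0·-1^1·-1^1 = +1.
(-154882, -195286 / ℚ) ramifies at {2, 7, 23, ∞}: a division algebra.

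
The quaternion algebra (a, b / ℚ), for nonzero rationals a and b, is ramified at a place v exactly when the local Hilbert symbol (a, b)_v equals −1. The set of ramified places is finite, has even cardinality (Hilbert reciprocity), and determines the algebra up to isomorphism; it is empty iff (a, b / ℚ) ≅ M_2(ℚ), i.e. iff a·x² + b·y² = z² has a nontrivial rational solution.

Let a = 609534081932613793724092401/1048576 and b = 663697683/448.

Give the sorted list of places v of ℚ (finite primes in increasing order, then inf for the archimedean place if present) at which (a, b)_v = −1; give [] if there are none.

(a, b) ≡ (418209, 975821) mod (ℚ^×)²; places V = {2, 3, 7, 11, 19, 23, 29, ∞}.
(a,b)_19: α=3, u≡17; β=1, v≡3 (mod 19); (17|19)=+1, (3|19)=-1; sign (−1)^1·+1^1·-1^3 = +1.
(a,b)_11: α=3, u≡9; β=1, v≡8 (mod 11); (9|11)=+1, (8|11)=-1; sign (−1)^1·+1^1·-1^3 = +1.
(a,b)_∞: sgn(418209)=+, sgn(975821)=+, so +1.
(a,b)_23: α=5, u≡16; β=3, v≡14 (mod 23); (16|23)=+1, (14|23)=-1; sign (−1)^1·+1^3·-1^5 = +1.
(a,b)_29: α=3, u≡3; β=1, v≡4 (mod 29); (3|29)=-1, (4|29)=+1; sign (−1)^0·-1^1·+1^3 = -1.
(a,b)_3: α=11, u≡2; β=2, v≡2 (mod 3); (2|3)=-1, (2|3)=-1; sign (−1)^0·-1^2·-1^11 = -1.
(a,b)_2: α=-20, β=-6; u≡1, v≡5 (mod 8); ε(u)ε(v)=0·0, αω(v)=-20·1, βω(u)=-6·0; sum ≡ 0  ⇒  +1.
(a,b)_7: α=4, u≡2; β=-1, v≡5 (mod 7); (2|7)=+1, (5|7)=-1; sign (−1)^0·+1^-1·-1^4 = +1.
|Ram(418209, 975821)| = 2, even; anisotropic at {3, 29}.

[3, 29]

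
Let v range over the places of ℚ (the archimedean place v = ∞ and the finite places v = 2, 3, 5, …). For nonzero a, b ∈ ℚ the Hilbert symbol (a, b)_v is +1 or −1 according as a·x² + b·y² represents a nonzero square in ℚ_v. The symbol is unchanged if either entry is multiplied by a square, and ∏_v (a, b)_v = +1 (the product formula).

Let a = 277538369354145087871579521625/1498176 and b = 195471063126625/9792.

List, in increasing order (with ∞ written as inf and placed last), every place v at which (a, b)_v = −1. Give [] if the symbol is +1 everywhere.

Mod squares: a ≡ 38665, b ≡ 53719745. Check v ∈ {∞, 2, 3, 5, 7, 11, 13, 17, 19, 29, 31, 37}.
v=11: a=11^7·(≡7), b=11^4·(≡2) mod 11; (7|11)=-1, (2|11)=-1; (−1)^{7·4·5}·(-1)^4·(-1)^7 = -1.
v=19: a=19^3·(≡10), b=19^1·(≡12) mod 19; (10|19)=-1, (12|19)=-1; (−1)^{3·1·9}·(-1)^1·(-1)^3 = -1.
v=2: v_2(a)=-6, v_2(b)=-6; units ≡ 1, 1 (mod 8); ε·ε+αω+βω = 0·0+-6·0+-6·0 ≡ 0  ⇒  (a,b)_2 = +1.
v=5: a=5^3·(≡3), b=5^3·(≡4) mod 5; (3|5)=-1, (4|5)=+1; (−1)^{3·3·2}·(-1)^3·(+1)^3 = -1.
v=37: a=37^3·(≡4), b=37^1·(≡22) mod 37; (4|37)=+1, (22|37)=-1; (−1)^{3·1·18}·(+1)^1·(-1)^3 = -1.
v=17: a=17^-2·(≡5), b=17^-1·(≡9) mod 17; (5|17)=-1, (9|17)=+1; (−1)^{-2·-1·8}·(-1)^-1·(+1)^-2 = -1.
v=7: a=7^4·(≡1), b=7^0·(≡1) mod 7; (1|7)=+1, (1|7)=+1; (−1)^{4·0·3}·(+1)^0·(+1)^4 = +1.
v=31: a=31^2·(≡7), b=31^1·(≡21) mod 31; (7|31)=+1, (21|31)=-1; (−1)^{2·1·15}·(+1)^1·(-1)^2 = +1.
v=29: a=29^2·(≡27), b=29^1·(≡9) mod 29; (27|29)=-1, (9|29)=+1; (−1)^{2·1·14}·(-1)^1·(+1)^2 = -1.
v=3: a=3^-4·(≡1), b=3^-2·(≡2) mod 3; (1|3)=+1, (2|3)=-1; (−1)^{-4·-2·1}·(+1)^-2·(-1)^-4 = +1.
v=∞: 38665 > 0 and 53719745 > 0  ⇒  (a,b)_∞ = +1.
v=13: a=13^2·(≡1), b=13^2·(≡3) mod 13; (1|13)=+1, (3|13)=+1; (−1)^{2·2·6}·(+1)^2·(+1)^2 = +1.
|Ram(38665, 53719745)| = 6, even; anisotropic at {5, 11, 17, 19, 29, 37}.

[5, 11, 17, 19, 29, 37]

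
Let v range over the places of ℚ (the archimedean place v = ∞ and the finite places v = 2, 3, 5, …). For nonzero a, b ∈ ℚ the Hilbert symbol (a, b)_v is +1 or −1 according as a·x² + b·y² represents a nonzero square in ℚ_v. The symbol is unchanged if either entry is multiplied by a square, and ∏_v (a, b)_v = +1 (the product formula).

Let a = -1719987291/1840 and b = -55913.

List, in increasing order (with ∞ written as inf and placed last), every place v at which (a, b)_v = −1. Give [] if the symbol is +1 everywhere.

Mod squares: a ≡ -2242385, b ≡ -55913. Check v ∈ {∞, 2, 3, 5, 11, 13, 17, 23, 31, 37}.
v=37: a=37^1·(≡12), b=37^0·(≡31) mod 37; (12|37)=+1, (31|37)=-1; (−1)^{1·0·18}·(+1)^0·(-1)^1 = -1.
v=3: a=3^6·(≡1), b=3^0·(≡1) mod 3; (1|3)=+1, (1|3)=+1; (−1)^{6·0·1}·(+1)^0·(+1)^6 = +1.
v=2: v_2(a)=-4, v_2(b)=0; units ≡ 7, 7 (mod 8); ε·ε+αω+βω = 1·1+-4·0+0·0 ≡ 1  ⇒  (a,b)_2 = -1.
v=11: a=11^2·(≡4), b=11^1·(≡10) mod 11; (4|11)=+1, (10|11)=-1; (−1)^{2·1·5}·(+1)^1·(-1)^2 = +1.
v=31: a=31^1·(≡28), b=31^0·(≡11) mod 31; (28|31)=+1, (11|31)=-1; (−1)^{1·0·15}·(+1)^0·(-1)^1 = -1.
v=23: a=23^-1·(≡6), b=23^1·(≡7) mod 23; (6|23)=+1, (7|23)=-1; (−1)^{-1·1·11}·(+1)^1·(-1)^-1 = +1.
v=17: a=17^1·(≡8), b=17^1·(≡9) mod 17; (8|17)=+1, (9|17)=+1; (−1)^{1·1·8}·(+1)^1·(+1)^1 = +1.
v=13: a=13^0·(≡8), b=13^1·(≡2) mod 13; (8|13)=-1, (2|13)=-1; (−1)^{0·1·6}·(-1)^1·(-1)^0 = -1.
v=∞: -2242385 < 0 and -55913 < 0  ⇒  (a,b)_∞ = -1.
v=5: a=5^-1·(≡3), b=5^0·(≡2) mod 5; (3|5)=-1, (2|5)=-1; (−1)^{-1·0·2}·(-1)^0·(-1)^-1 = -1.
(-2242385, -55913 / ℚ) ramifies at {2, 5, 13, 31, 37, ∞}: a division algebra.

[2, 5, 13, 31, 37, inf]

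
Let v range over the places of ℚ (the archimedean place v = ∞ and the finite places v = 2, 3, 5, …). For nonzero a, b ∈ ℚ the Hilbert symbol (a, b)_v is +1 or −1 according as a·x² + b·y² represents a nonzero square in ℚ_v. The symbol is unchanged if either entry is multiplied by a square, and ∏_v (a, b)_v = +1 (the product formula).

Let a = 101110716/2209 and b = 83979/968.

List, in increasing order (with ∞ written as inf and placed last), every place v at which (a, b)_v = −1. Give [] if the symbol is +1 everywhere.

Mod squares: a ≡ 31, b ≡ 18662. Check v ∈ {∞, 2, 3, 7, 11, 31, 43, 47}.
v=47: a=47^-2·(≡39), b=47^0·(≡3) mod 47; (39|47)=-1, (3|47)=+1; (−1)^{-2·0·23}·(-1)^0·(+1)^-2 = +1.
v=∞: 31 > 0 and 18662 > 0  ⇒  (a,b)_∞ = +1.
v=7: a=7^2·(≡6), b=7^1·(≡3) mod 7; (6|7)=-1, (3|7)=-1; (−1)^{2·1·3}·(-1)^1·(-1)^2 = -1.
v=31: a=31^1·(≡8), b=31^1·(≡15) mod 31; (8|31)=+1, (15|31)=-1; (−1)^{1·1·15}·(+1)^1·(-1)^1 = +1.
v=2: v_2(a)=2, v_2(b)=-3; units ≡ 7, 3 (mod 8); ε·ε+αω+βω = 1·1+2·1+-3·0 ≡ 1  ⇒  (a,b)_2 = -1.
v=43: a=43^2·(≡10), b=43^1·(≡36) mod 43; (10|43)=+1, (36|43)=+1; (−1)^{2·1·21}·(+1)^1·(+1)^2 = +1.
v=3: a=3^2·(≡1), b=3^2·(≡2) mod 3; (1|3)=+1, (2|3)=-1; (−1)^{2·2·1}·(+1)^2·(-1)^2 = +1.
v=11: a=11^0·(≡4), b=11^-2·(≡2) mod 11; (4|11)=+1, (2|11)=-1; (−1)^{0·-2·5}·(+1)^-2·(-1)^0 = +1.
Ram(31, 18662) = {2, 7}; no ℚ_2-point on the conic.

[2, 7]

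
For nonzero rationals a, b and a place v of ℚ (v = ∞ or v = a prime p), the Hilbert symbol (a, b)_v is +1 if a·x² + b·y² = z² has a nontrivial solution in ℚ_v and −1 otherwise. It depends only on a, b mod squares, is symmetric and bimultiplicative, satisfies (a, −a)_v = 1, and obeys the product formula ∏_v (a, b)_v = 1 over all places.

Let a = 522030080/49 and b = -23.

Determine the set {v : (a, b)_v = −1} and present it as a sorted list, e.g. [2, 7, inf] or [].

[5, 11]

Mod squares: a ≡ 509795, b ≡ -23. Check v ∈ {∞, 2, 5, 7, 11, 13, 23, 31}.
v=5: a=5^1·(≡4), b=5^0·(≡2) mod 5; (4|5)=+1, (2|5)=-1; (−1)^{1·0·2}·(+1)^0·(-1)^1 = -1.
v=11: a=11^1·(≡7), b=11^0·(≡10) mod 11; (7|11)=-1, (10|11)=-1; (−1)^{1·0·5}·(-1)^0·(-1)^1 = -1.
v=∞: 509795 > 0 and -23 < 0  ⇒  (a,b)_∞ = +1.
v=31: a=31^1·(≡6), b=31^0·(≡8) mod 31; (6|31)=-1, (8|31)=+1; (−1)^{1·0·15}·(-1)^0·(+1)^1 = +1.
v=7: a=7^-2·(≡5), b=7^0·(≡5) mod 7; (5|7)=-1, (5|7)=-1; (−1)^{-2·0·3}·(-1)^0·(-1)^-2 = +1.
v=2: v_2(a)=10, v_2(b)=0; units ≡ 3, 1 (mod 8); ε·ε+αω+βω = 1·0+10·0+0·1 ≡ 0  ⇒  (a,b)_2 = +1.
v=13: a=13^1·(≡7), b=13^0·(≡3) mod 13; (7|13)=-1, (3|13)=+1; (−1)^{1·0·6}·(-1)^0·(+1)^1 = +1.
v=23: a=23^1·(≡18), b=23^1·(≡22) mod 23; (18|23)=+1, (22|23)=-1; (−1)^{1·1·11}·(+1)^1·(-1)^1 = +1.
(509795, -23 / ℚ) ramifies at {5, 11}: a division algebra.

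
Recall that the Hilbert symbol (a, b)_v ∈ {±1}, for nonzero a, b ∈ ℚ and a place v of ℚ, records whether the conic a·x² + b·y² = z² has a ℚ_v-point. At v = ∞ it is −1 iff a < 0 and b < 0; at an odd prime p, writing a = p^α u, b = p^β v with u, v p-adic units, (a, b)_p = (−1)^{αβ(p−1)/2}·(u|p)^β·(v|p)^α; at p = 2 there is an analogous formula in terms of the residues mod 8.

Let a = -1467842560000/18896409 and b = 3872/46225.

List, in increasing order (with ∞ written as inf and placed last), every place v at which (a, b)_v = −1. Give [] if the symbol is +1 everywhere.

(a, b) ≡ (-31, 2) mod (ℚ^×)²; places V = {2, 3, 5, 7, 11, 17, 23, 31, 43, ∞}.
(a,b)_23: α=-2, u≡10; β=0, v≡3 (mod 23); (10|23)=-1, (3|23)=+1; sign (−1)^0·-1^0·+1^-2 = +1.
(a,b)_5: α=4, u≡1; β=-2, v≡3 (mod 5); (1|5)=+1, (3|5)=-1; sign (−1)^0·+1^-2·-1^4 = +1.
(a,b)_7: α=-2, u≡4; β=0, v≡2 (mod 7); (4|7)=+1, (2|7)=+1; sign (−1)^0·+1^0·+1^-2 = +1.
(a,b)_17: α=2, u≡11; β=0, v≡15 (mod 17); (11|17)=-1, (15|17)=+1; sign (−1)^0·-1^0·+1^2 = +1.
(a,b)_11: α=0, u≡2; β=2, v≡7 (mod 11); (2|11)=-1, (7|11)=-1; sign (−1)^0·-1^2·-1^0 = +1.
(a,b)_2: α=18, β=5; u≡1, v≡1 (mod 8); ε(u)ε(v)=0·0, αω(v)=18·0, βω(u)=5·0; sum ≡ 0  ⇒  +1.
(a,b)_31: α=1, u≡26; β=0, v≡7 (mod 31); (26|31)=-1, (7|31)=+1; sign (−1)^0·-1^0·+1^1 = +1.
(a,b)_∞: sgn(-31)=−, sgn(2)=+, so +1.
(a,b)_43: α=0, u≡42; β=-2, v≡19 (mod 43); (42|43)=-1, (19|43)=-1; sign (−1)^0·-1^-2·-1^0 = +1.
(a,b)_3: α=-6, u≡2; β=0, v≡2 (mod 3); (2|3)=-1, (2|3)=-1; sign (−1)^0·-1^0·-1^-6 = +1.
Ram(a, b) = ∅: the form -31·x² + 2·y² − z² is isotropic over every ℚ_v, so by Hasse–Minkowski it is isotropic over ℚ.

[]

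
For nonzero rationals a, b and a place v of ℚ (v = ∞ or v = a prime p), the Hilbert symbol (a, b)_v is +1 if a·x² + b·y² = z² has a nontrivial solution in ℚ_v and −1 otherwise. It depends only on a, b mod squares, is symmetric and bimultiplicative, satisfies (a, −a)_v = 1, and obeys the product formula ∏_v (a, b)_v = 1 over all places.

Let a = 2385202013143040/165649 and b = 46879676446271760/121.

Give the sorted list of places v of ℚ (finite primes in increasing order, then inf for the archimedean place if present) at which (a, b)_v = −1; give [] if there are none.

Mod squares: a ≡ 41990, b ≡ 1785. Check v ∈ {∞, 2, 3, 5, 7, 11, 13, 17, 19, 37}.
v=17: a=17^1·(≡12), b=17^1·(≡7) mod 17; (12|17)=-1, (7|17)=-1; (−1)^{1·1·8}·(-1)^1·(-1)^1 = +1.
v=3: a=3^0·(≡2), b=3^3·(≡1) mod 3; (2|3)=-1, (1|3)=+1; (−1)^{0·3·1}·(-1)^3·(+1)^0 = -1.
v=37: a=37^-2·(≡23), b=37^0·(≡34) mod 37; (23|37)=-1, (34|37)=+1; (−1)^{-2·0·18}·(-1)^0·(+1)^-2 = +1.
v=13: a=13^1·(≡7), b=13^4·(≡12) mod 13; (7|13)=-1, (12|13)=+1; (−1)^{1·4·6}·(-1)^4·(+1)^1 = +1.
v=∞: 41990 > 0 and 1785 > 0  ⇒  (a,b)_∞ = +1.
v=11: a=11^-2·(≡5), b=11^-2·(≡3) mod 11; (5|11)=+1, (3|11)=+1; (−1)^{-2·-2·5}·(+1)^-2·(+1)^-2 = +1.
v=7: a=7^4·(≡4), b=7^3·(≡5) mod 7; (4|7)=+1, (5|7)=-1; (−1)^{4·3·3}·(+1)^3·(-1)^4 = +1.
v=2: v_2(a)=17, v_2(b)=4; units ≡ 3, 1 (mod 8); ε·ε+αω+βω = 1·0+17·0+4·1 ≡ 0  ⇒  (a,b)_2 = +1.
v=19: a=19^3·(≡11), b=19^4·(≡15) mod 19; (11|19)=+1, (15|19)=-1; (−1)^{3·4·9}·(+1)^4·(-1)^3 = -1.
v=5: a=5^1·(≡2), b=5^1·(≡2) mod 5; (2|5)=-1, (2|5)=-1; (−1)^{1·1·2}·(-1)^1·(-1)^1 = +1.
(41990, 1785 / ℚ) ramifies at {3, 19}: a division algebra.

[3, 19]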